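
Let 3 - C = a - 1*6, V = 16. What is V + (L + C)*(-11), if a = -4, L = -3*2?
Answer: -61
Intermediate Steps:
L = -6
C = 13 (C = 3 - (-4 - 1*6) = 3 - (-4 - 6) = 3 - 1*(-10) = 3 + 10 = 13)
V + (L + C)*(-11) = 16 + (-6 + 13)*(-11) = 16 + 7*(-11) = 16 - 77 = -61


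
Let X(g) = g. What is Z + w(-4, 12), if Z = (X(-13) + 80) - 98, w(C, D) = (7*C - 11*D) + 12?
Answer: -179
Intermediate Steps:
w(C, D) = 12 - 11*D + 7*C (w(C, D) = (-11*D + 7*C) + 12 = 12 - 11*D + 7*C)
Z = -31 (Z = (-13 + 80) - 98 = 67 - 98 = -31)
Z + w(-4, 12) = -31 + (12 - 11*12 + 7*(-4)) = -31 + (12 - 132 - 28) = -31 - 148 = -179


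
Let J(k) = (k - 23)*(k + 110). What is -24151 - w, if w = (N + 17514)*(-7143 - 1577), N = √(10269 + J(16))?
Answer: 152697929 + 26160*√1043 ≈ 1.5354e+8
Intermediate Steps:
J(k) = (-23 + k)*(110 + k)
N = 3*√1043 (N = √(10269 + (-2530 + 16² + 87*16)) = √(10269 + (-2530 + 256 + 1392)) = √(10269 - 882) = √9387 = 3*√1043 ≈ 96.886)
w = -152722080 - 26160*√1043 (w = (3*√1043 + 17514)*(-7143 - 1577) = (17514 + 3*√1043)*(-8720) = -152722080 - 26160*√1043 ≈ -1.5357e+8)
-24151 - w = -24151 - (-152722080 - 26160*√1043) = -24151 + (152722080 + 26160*√1043) = 152697929 + 26160*√1043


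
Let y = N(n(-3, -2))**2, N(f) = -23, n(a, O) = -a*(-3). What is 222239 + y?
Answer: 222768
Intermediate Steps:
n(a, O) = 3*a
y = 529 (y = (-23)**2 = 529)
222239 + y = 222239 + 529 = 222768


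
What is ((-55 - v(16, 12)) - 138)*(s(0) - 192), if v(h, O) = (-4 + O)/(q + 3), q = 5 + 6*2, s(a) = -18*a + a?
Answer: 185664/5 ≈ 37133.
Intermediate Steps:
s(a) = -17*a
q = 17 (q = 5 + 12 = 17)
v(h, O) = -1/5 + O/20 (v(h, O) = (-4 + O)/(17 + 3) = (-4 + O)/20 = (-4 + O)*(1/20) = -1/5 + O/20)
((-55 - v(16, 12)) - 138)*(s(0) - 192) = ((-55 - (-1/5 + (1/20)*12)) - 138)*(-17*0 - 192) = ((-55 - (-1/5 + 3/5)) - 138)*(0 - 192) = ((-55 - 1*2/5) - 138)*(-192) = ((-55 - 2/5) - 138)*(-192) = (-277/5 - 138)*(-192) = -967/5*(-192) = 185664/5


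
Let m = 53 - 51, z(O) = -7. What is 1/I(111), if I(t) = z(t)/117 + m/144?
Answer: -936/43 ≈ -21.767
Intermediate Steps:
m = 2
I(t) = -43/936 (I(t) = -7/117 + 2/144 = -7*1/117 + 2*(1/144) = -7/117 + 1/72 = -43/936)
1/I(111) = 1/(-43/936) = -936/43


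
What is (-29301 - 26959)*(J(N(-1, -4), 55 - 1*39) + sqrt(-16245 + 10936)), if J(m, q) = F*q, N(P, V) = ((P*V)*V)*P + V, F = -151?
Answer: 135924160 - 56260*I*sqrt(5309) ≈ 1.3592e+8 - 4.0993e+6*I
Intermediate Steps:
N(P, V) = V + P**2*V**2 (N(P, V) = (P*V**2)*P + V = P**2*V**2 + V = V + P**2*V**2)
J(m, q) = -151*q
(-29301 - 26959)*(J(N(-1, -4), 55 - 1*39) + sqrt(-16245 + 10936)) = (-29301 - 26959)*(-151*(55 - 1*39) + sqrt(-16245 + 10936)) = -56260*(-151*(55 - 39) + sqrt(-5309)) = -56260*(-151*16 + I*sqrt(5309)) = -56260*(-2416 + I*sqrt(5309)) = 135924160 - 56260*I*sqrt(5309)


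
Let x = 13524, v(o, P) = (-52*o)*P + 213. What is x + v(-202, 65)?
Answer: 696497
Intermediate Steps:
v(o, P) = 213 - 52*P*o (v(o, P) = -52*P*o + 213 = 213 - 52*P*o)
x + v(-202, 65) = 13524 + (213 - 52*65*(-202)) = 13524 + (213 + 682760) = 13524 + 682973 = 696497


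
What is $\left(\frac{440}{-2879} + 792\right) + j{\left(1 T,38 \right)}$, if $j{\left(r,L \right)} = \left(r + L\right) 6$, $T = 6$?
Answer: $\frac{3039784}{2879} \approx 1055.8$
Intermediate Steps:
$j{\left(r,L \right)} = 6 L + 6 r$ ($j{\left(r,L \right)} = \left(L + r\right) 6 = 6 L + 6 r$)
$\left(\frac{440}{-2879} + 792\right) + j{\left(1 T,38 \right)} = \left(\frac{440}{-2879} + 792\right) + \left(6 \cdot 38 + 6 \cdot 1 \cdot 6\right) = \left(440 \left(- \frac{1}{2879}\right) + 792\right) + \left(228 + 6 \cdot 6\right) = \left(- \frac{440}{2879} + 792\right) + \left(228 + 36\right) = \frac{2279728}{2879} + 264 = \frac{3039784}{2879}$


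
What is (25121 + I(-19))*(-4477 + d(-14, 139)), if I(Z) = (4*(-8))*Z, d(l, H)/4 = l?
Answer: -116629557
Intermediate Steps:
d(l, H) = 4*l
I(Z) = -32*Z
(25121 + I(-19))*(-4477 + d(-14, 139)) = (25121 - 32*(-19))*(-4477 + 4*(-14)) = (25121 + 608)*(-4477 - 56) = 25729*(-4533) = -116629557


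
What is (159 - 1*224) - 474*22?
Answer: -10493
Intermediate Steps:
(159 - 1*224) - 474*22 = (159 - 224) - 10428 = -65 - 10428 = -10493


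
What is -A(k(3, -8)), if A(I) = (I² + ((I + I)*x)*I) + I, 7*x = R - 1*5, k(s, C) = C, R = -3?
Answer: 632/7 ≈ 90.286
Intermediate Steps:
x = -8/7 (x = (-3 - 1*5)/7 = (-3 - 5)/7 = (⅐)*(-8) = -8/7 ≈ -1.1429)
A(I) = I - 9*I²/7 (A(I) = (I² + ((I + I)*(-8/7))*I) + I = (I² + ((2*I)*(-8/7))*I) + I = (I² + (-16*I/7)*I) + I = (I² - 16*I²/7) + I = -9*I²/7 + I = I - 9*I²/7)
-A(k(3, -8)) = -(-8)*(7 - 9*(-8))/7 = -(-8)*(7 + 72)/7 = -(-8)*79/7 = -1*(-632/7) = 632/7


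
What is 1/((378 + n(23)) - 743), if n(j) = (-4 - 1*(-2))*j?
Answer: -1/411 ≈ -0.0024331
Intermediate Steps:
n(j) = -2*j (n(j) = (-4 + 2)*j = -2*j)
1/((378 + n(23)) - 743) = 1/((378 - 2*23) - 743) = 1/((378 - 46) - 743) = 1/(332 - 743) = 1/(-411) = -1/411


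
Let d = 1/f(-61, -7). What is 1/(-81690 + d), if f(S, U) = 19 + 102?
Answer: -121/9884489 ≈ -1.2241e-5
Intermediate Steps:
f(S, U) = 121
d = 1/121 ≈ 0.0082645
1/(-81690 + d) = 1/(-81690 + 1/121) = 1/(-9884489/121) = -121/9884489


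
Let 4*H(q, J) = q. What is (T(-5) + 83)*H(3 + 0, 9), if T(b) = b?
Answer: 117/2 ≈ 58.500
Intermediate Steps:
H(q, J) = q/4
(T(-5) + 83)*H(3 + 0, 9) = (-5 + 83)*((3 + 0)/4) = 78*((1/4)*3) = 78*(3/4) = 117/2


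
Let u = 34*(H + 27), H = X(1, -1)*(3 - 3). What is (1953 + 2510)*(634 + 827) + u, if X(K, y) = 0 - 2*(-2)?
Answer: 6521361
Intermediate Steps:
X(K, y) = 4 (X(K, y) = 0 + 4 = 4)
H = 0 (H = 4*(3 - 3) = 4*0 = 0)
u = 918 (u = 34*(0 + 27) = 34*27 = 918)
(1953 + 2510)*(634 + 827) + u = (1953 + 2510)*(634 + 827) + 918 = 4463*1461 + 918 = 6520443 + 918 = 6521361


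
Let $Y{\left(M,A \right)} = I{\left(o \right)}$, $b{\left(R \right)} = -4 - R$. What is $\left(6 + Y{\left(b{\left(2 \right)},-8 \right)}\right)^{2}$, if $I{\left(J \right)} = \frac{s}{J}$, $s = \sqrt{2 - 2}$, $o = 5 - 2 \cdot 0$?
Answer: $36$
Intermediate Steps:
$o = 5$ ($o = 5 - 0 = 5 + 0 = 5$)
$s = 0$ ($s = \sqrt{0} = 0$)
$I{\left(J \right)} = 0$ ($I{\left(J \right)} = \frac{0}{J} = 0$)
$Y{\left(M,A \right)} = 0$
$\left(6 + Y{\left(b{\left(2 \right)},-8 \right)}\right)^{2} = \left(6 + 0\right)^{2} = 6^{2} = 36$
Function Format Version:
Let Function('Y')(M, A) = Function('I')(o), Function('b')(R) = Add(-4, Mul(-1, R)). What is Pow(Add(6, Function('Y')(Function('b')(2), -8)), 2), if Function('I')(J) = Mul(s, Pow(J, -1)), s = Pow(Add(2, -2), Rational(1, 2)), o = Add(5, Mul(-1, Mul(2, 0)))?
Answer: 36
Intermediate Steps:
o = 5 (o = Add(5, Mul(-1, 0)) = Add(5, 0) = 5)
s = 0 (s = Pow(0, Rational(1, 2)) = 0)
Function('I')(J) = 0 (Function('I')(J) = Mul(0, Pow(J, -1)) = 0)
Function('Y')(M, A) = 0
Pow(Add(6, Function('Y')(Function('b')(2), -8)), 2) = Pow(Add(6, 0), 2) = Pow(6, 2) = 36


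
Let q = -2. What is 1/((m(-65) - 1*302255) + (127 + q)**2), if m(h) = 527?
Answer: -1/286103 ≈ -3.4952e-6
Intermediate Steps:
1/((m(-65) - 1*302255) + (127 + q)**2) = 1/((527 - 1*302255) + (127 - 2)**2) = 1/((527 - 302255) + 125**2) = 1/(-301728 + 15625) = 1/(-286103) = -1/286103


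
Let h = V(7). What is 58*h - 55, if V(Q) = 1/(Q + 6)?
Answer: -657/13 ≈ -50.538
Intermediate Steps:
V(Q) = 1/(6 + Q)
h = 1/13 (h = 1/(6 + 7) = 1/13 ≈ 0.076923)
58*h - 55 = 58*(1/13) - 55 = 58/13 - 55 = -657/13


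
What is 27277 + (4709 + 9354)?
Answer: 41340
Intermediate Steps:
27277 + (4709 + 9354) = 27277 + 14063 = 41340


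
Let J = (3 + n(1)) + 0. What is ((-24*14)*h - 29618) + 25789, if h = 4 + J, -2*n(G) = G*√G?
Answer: -6013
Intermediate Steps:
n(G) = -G^(3/2)/2 (n(G) = -G*√G/2 = -G^(3/2)/2)
J = 5/2 (J = (3 - 1^(3/2)/2) + 0 = (3 - ½*1) + 0 = (3 - ½) + 0 = 5/2 + 0 = 5/2 ≈ 2.5000)
h = 13/2 (h = 4 + 5/2 = 13/2 ≈ 6.5000)
((-24*14)*h - 29618) + 25789 = (-24*14*(13/2) - 29618) + 25789 = (-336*13/2 - 29618) + 25789 = (-2184 - 29618) + 25789 = -31802 + 25789 = -6013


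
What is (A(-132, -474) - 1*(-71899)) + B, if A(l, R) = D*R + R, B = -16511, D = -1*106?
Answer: 105158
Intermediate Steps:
D = -106
A(l, R) = -105*R (A(l, R) = -106*R + R = -105*R)
(A(-132, -474) - 1*(-71899)) + B = (-105*(-474) - 1*(-71899)) - 16511 = (49770 + 71899) - 16511 = 121669 - 16511 = 105158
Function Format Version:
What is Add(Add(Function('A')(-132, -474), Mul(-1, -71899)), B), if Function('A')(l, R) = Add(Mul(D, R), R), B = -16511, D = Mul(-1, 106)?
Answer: 105158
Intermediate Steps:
D = -106
Function('A')(l, R) = Mul(-105, R) (Function('A')(l, R) = Add(Mul(-106, R), R) = Mul(-105, R))
Add(Add(Function('A')(-132, -474), Mul(-1, -71899)), B) = Add(Add(Mul(-105, -474), Mul(-1, -71899)), -16511) = Add(Add(49770, 71899), -16511) = Add(121669, -16511) = 105158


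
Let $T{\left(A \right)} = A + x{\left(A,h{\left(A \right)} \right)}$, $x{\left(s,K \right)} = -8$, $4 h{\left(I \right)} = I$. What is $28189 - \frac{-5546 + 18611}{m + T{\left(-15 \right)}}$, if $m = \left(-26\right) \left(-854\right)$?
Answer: $\frac{625247144}{22181} \approx 28188.0$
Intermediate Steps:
$h{\left(I \right)} = \frac{I}{4}$
$m = 22204$
$T{\left(A \right)} = -8 + A$ ($T{\left(A \right)} = A - 8 = -8 + A$)
$28189 - \frac{-5546 + 18611}{m + T{\left(-15 \right)}} = 28189 - \frac{-5546 + 18611}{22204 - 23} = 28189 - \frac{13065}{22204 - 23} = 28189 - \frac{13065}{22181} = \frac{625247144}{22181}$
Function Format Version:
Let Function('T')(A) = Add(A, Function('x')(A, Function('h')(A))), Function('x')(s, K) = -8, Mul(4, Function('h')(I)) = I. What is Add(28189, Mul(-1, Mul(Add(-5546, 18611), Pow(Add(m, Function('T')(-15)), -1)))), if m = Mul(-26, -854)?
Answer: Rational(625247144, 22181) ≈ 28188.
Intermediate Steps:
Function('h')(I) = Mul(Rational(1, 4), I)
m = 22204
Function('T')(A) = Add(-8, A) (Function('T')(A) = Add(A, -8) = Add(-8, A))
Add(28189, Mul(-1, Mul(Add(-5546, 18611), Pow(Add(m, Function('T')(-15)), -1)))) = Add(28189, Mul(-1, Mul(Add(-5546, 18611), Pow(Add(22204, Add(-8, -15)), -1)))) = Add(28189, Mul(-1, Mul(13065, Pow(Add(22204, -23), -1)))) = Add(28189, Mul(-1, Mul(13065, Pow(22181, -1)))) = Add(28189, Mul(-1, Mul(13065, Rational(1, 22181)))) = Add(28189, Mul(-1, Rational(13065, 22181))) = Add(28189, Rational(-13065, 22181)) = Rational(625247144, 22181)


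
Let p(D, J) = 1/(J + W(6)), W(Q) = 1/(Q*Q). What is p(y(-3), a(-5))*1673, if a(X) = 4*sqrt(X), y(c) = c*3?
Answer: 60228/103681 - 8672832*I*sqrt(5)/103681 ≈ 0.5809 - 187.05*I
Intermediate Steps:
y(c) = 3*c
W(Q) = Q**(-2)
p(D, J) = 1/(1/36 + J) (p(D, J) = 1/(J + 6**(-2)) = 1/(J + 1/36) = 1/(1/36 + J))
p(y(-3), a(-5))*1673 = (36/(1 + 36*(4*sqrt(-5))))*1673 = (36/(1 + 36*(4*(I*sqrt(5)))))*1673 = (36/(1 + 36*(4*I*sqrt(5))))*1673 = (36/(1 + 144*I*sqrt(5)))*1673 = 60228/(1 + 144*I*sqrt(5))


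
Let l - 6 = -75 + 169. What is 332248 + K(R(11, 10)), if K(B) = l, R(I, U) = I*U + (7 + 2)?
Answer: 332348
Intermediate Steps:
l = 100 (l = 6 + (-75 + 169) = 6 + 94 = 100)
R(I, U) = 9 + I*U (R(I, U) = I*U + 9 = 9 + I*U)
K(B) = 100
332248 + K(R(11, 10)) = 332248 + 100 = 332348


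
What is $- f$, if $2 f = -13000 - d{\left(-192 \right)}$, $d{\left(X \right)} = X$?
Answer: $6404$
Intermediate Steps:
$f = -6404$ ($f = \frac{-13000 - -192}{2} = \frac{-13000 + 192}{2} = \frac{1}{2} \left(-12808\right) = -6404$)
$- f = \left(-1\right) \left(-6404\right) = 6404$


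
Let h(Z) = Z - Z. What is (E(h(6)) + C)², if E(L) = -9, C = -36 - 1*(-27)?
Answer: 324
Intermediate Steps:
h(Z) = 0
C = -9 (C = -36 + 27 = -9)
(E(h(6)) + C)² = (-9 - 9)² = (-18)² = 324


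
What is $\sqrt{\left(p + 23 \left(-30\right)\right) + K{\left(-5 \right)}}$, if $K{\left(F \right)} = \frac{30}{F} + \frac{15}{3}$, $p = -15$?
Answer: $i \sqrt{706} \approx 26.571 i$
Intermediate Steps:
$K{\left(F \right)} = 5 + \frac{30}{F}$ ($K{\left(F \right)} = \frac{30}{F} + 15 \cdot \frac{1}{3} = \frac{30}{F} + 5 = 5 + \frac{30}{F}$)
$\sqrt{\left(p + 23 \left(-30\right)\right) + K{\left(-5 \right)}} = \sqrt{\left(-15 + 23 \left(-30\right)\right) + \left(5 + \frac{30}{-5}\right)} = \sqrt{\left(-15 - 690\right) + \left(5 + 30 \left(- \frac{1}{5}\right)\right)} = \sqrt{-705 + \left(5 - 6\right)} = \sqrt{-705 - 1} = \sqrt{-706} = i \sqrt{706}$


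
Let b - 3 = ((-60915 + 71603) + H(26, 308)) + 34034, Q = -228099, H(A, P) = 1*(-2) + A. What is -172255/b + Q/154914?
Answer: -12297304407/2310748862 ≈ -5.3218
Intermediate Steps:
H(A, P) = -2 + A
b = 44749 (b = 3 + (((-60915 + 71603) + (-2 + 26)) + 34034) = 3 + ((10688 + 24) + 34034) = 3 + (10712 + 34034) = 3 + 44746 = 44749)
-172255/b + Q/154914 = -172255/44749 - 228099/154914 = -172255*1/44749 - 228099*1/154914 = -172255/44749 - 76033/51638 = -12297304407/2310748862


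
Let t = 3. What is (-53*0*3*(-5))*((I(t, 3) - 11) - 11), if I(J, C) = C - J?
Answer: 0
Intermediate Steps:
(-53*0*3*(-5))*((I(t, 3) - 11) - 11) = (-53*0*3*(-5))*(((3 - 1*3) - 11) - 11) = (-0*(-5))*(((3 - 3) - 11) - 11) = (-53*0)*((0 - 11) - 11) = 0*(-11 - 11) = 0*(-22) = 0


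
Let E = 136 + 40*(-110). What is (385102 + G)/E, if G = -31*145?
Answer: -380607/4264 ≈ -89.260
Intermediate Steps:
G = -4495
E = -4264 (E = 136 - 4400 = -4264)
(385102 + G)/E = (385102 - 4495)/(-4264) = 380607*(-1/4264) = -380607/4264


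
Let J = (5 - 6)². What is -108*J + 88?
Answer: -20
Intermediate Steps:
J = 1 (J = (-1)² = 1)
-108*J + 88 = -108*1 + 88 = -108 + 88 = -20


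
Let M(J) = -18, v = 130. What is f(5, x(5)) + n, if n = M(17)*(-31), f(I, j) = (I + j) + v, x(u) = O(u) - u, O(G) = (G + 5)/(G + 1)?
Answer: 2069/3 ≈ 689.67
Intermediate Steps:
O(G) = (5 + G)/(1 + G)
x(u) = -u + (5 + u)/(1 + u) (x(u) = (5 + u)/(1 + u) - u = -u + (5 + u)/(1 + u))
f(I, j) = 130 + I + j (f(I, j) = (I + j) + 130 = 130 + I + j)
n = 558 (n = -18*(-31) = 558)
f(5, x(5)) + n = (130 + 5 + (5 - 1*5²)/(1 + 5)) + 558 = (130 + 5 + (5 - 1*25)/6) + 558 = (130 + 5 + (5 - 25)/6) + 558 = (130 + 5 + (⅙)*(-20)) + 558 = (130 + 5 - 10/3) + 558 = 395/3 + 558 = 2069/3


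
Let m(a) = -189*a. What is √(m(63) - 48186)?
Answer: 3*I*√6677 ≈ 245.14*I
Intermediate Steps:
√(m(63) - 48186) = √(-189*63 - 48186) = √(-11907 - 48186) = √(-60093) = 3*I*√6677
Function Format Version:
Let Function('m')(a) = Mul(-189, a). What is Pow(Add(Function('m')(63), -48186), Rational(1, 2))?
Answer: Mul(3, I, Pow(6677, Rational(1, 2))) ≈ Mul(245.14, I)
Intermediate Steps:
Pow(Add(Function('m')(63), -48186), Rational(1, 2)) = Pow(Add(Mul(-189, 63), -48186), Rational(1, 2)) = Pow(Add(-11907, -48186), Rational(1, 2)) = Pow(-60093, Rational(1, 2)) = Mul(3, I, Pow(6677, Rational(1, 2)))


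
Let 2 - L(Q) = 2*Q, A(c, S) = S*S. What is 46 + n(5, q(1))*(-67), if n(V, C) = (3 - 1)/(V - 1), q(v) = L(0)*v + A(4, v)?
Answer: 25/2 ≈ 12.500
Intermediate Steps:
A(c, S) = S**2
L(Q) = 2 - 2*Q
q(v) = v**2 + 2*v (q(v) = (2 - 2*0)*v + v**2 = (2 + 0)*v + v**2 = 2*v + v**2 = v**2 + 2*v)
n(V, C) = 2/(-1 + V)
46 + n(5, q(1))*(-67) = 46 + (2/(-1 + 5))*(-67) = 46 + (2/4)*(-67) = 46 + (2*(1/4))*(-67) = 46 + (1/2)*(-67) = 46 - 67/2 = 25/2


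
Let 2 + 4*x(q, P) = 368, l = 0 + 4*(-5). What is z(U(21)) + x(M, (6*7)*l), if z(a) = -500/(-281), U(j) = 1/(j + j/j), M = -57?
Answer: 52423/562 ≈ 93.279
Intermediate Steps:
l = -20 (l = 0 - 20 = -20)
x(q, P) = 183/2 (x(q, P) = -½ + (¼)*368 = -½ + 92 = 183/2)
U(j) = 1/(1 + j) (U(j) = 1/(j + 1) = 1/(1 + j))
z(a) = 500/281 (z(a) = -500*(-1/281) = 500/281)
z(U(21)) + x(M, (6*7)*l) = 500/281 + 183/2 = 52423/562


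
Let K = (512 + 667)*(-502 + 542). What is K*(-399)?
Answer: -18816840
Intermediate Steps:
K = 47160 (K = 1179*40 = 47160)
K*(-399) = 47160*(-399) = -18816840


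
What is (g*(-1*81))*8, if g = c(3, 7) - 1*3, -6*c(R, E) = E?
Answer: 2700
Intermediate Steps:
c(R, E) = -E/6
g = -25/6 (g = -⅙*7 - 1*3 = -7/6 - 3 = -25/6 ≈ -4.1667)
(g*(-1*81))*8 = -(-25)*81/6*8 = -25/6*(-81)*8 = (675/2)*8 = 2700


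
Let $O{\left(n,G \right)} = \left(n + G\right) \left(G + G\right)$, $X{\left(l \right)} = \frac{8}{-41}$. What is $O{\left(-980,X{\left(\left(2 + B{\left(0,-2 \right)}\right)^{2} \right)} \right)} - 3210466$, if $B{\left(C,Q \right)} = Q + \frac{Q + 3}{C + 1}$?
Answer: $- \frac{5396150338}{1681} \approx -3.2101 \cdot 10^{6}$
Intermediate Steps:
$B{\left(C,Q \right)} = Q + \frac{3 + Q}{1 + C}$
$X{\left(l \right)} = - \frac{8}{41}$ ($X{\left(l \right)} = 8 \left(- \frac{1}{41}\right) = - \frac{8}{41}$)
$O{\left(n,G \right)} = 2 G \left(G + n\right)$ ($O{\left(n,G \right)} = \left(G + n\right) 2 G = 2 G \left(G + n\right)$)
$O{\left(-980,X{\left(\left(2 + B{\left(0,-2 \right)}\right)^{2} \right)} \right)} - 3210466 = 2 \left(- \frac{8}{41}\right) \left(- \frac{8}{41} - 980\right) - 3210466 = 2 \left(- \frac{8}{41}\right) \left(- \frac{40188}{41}\right) - 3210466 = \frac{643008}{1681} - 3210466 = - \frac{5396150338}{1681}$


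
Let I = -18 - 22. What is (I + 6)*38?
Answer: -1292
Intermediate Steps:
I = -40
(I + 6)*38 = (-40 + 6)*38 = -34*38 = -1292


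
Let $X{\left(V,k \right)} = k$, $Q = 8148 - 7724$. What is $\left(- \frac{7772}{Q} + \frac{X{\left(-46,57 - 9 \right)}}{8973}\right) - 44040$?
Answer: $- \frac{13968515657}{317046} \approx -44058.0$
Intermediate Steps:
$Q = 424$ ($Q = 8148 - 7724 = 424$)
$\left(- \frac{7772}{Q} + \frac{X{\left(-46,57 - 9 \right)}}{8973}\right) - 44040 = \left(- \frac{7772}{424} + \frac{57 - 9}{8973}\right) - 44040 = \left(\left(-7772\right) \frac{1}{424} + \left(57 - 9\right) \frac{1}{8973}\right) - 44040 = \left(- \frac{1943}{106} + 48 \cdot \frac{1}{8973}\right) - 44040 = \left(- \frac{1943}{106} + \frac{16}{2991}\right) - 44040 = - \frac{5809817}{317046} - 44040 = - \frac{13968515657}{317046}$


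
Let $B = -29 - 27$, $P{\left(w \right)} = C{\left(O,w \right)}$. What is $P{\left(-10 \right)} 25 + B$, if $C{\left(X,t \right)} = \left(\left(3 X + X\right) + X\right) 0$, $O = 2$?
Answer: $-56$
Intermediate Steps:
$C{\left(X,t \right)} = 0$ ($C{\left(X,t \right)} = \left(4 X + X\right) 0 = 5 X 0 = 0$)
$P{\left(w \right)} = 0$
$B = -56$ ($B = -29 - 27 = -56$)
$P{\left(-10 \right)} 25 + B = 0 \cdot 25 - 56 = 0 - 56 = -56$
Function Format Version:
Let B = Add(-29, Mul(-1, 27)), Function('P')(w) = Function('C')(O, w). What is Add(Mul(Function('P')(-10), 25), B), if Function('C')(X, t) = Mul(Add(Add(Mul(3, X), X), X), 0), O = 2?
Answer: -56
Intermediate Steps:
Function('C')(X, t) = 0 (Function('C')(X, t) = Mul(Add(Mul(4, X), X), 0) = Mul(Mul(5, X), 0) = 0)
Function('P')(w) = 0
B = -56 (B = Add(-29, -27) = -56)
Add(Mul(Function('P')(-10), 25), B) = Add(Mul(0, 25), -56) = Add(0, -56) = -56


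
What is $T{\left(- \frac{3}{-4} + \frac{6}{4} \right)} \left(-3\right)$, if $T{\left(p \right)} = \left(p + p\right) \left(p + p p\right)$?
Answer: $- \frac{3159}{32} \approx -98.719$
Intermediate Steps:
$T{\left(p \right)} = 2 p \left(p + p^{2}\right)$
$T{\left(- \frac{3}{-4} + \frac{6}{4} \right)} \left(-3\right) = 2 \left(- \frac{3}{-4} + \frac{6}{4}\right)^{2} \left(1 + \left(- \frac{3}{-4} + \frac{6}{4}\right)\right) \left(-3\right) = 2 \left(\left(-3\right) \left(- \frac{1}{4}\right) + 6 \cdot \frac{1}{4}\right)^{2} \left(1 + \left(\left(-3\right) \left(- \frac{1}{4}\right) + 6 \cdot \frac{1}{4}\right)\right) \left(-3\right) = 2 \left(\frac{3}{4} + \frac{3}{2}\right)^{2} \left(1 + \left(\frac{3}{4} + \frac{3}{2}\right)\right) \left(-3\right) = 2 \left(\frac{9}{4}\right)^{2} \left(1 + \frac{9}{4}\right) \left(-3\right) = 2 \cdot \frac{81}{16} \cdot \frac{13}{4} \left(-3\right) = \frac{1053}{32} \left(-3\right) = - \frac{3159}{32}$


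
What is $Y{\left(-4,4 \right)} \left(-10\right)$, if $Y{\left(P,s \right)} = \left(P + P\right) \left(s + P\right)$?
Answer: $0$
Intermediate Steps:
$Y{\left(P,s \right)} = 2 P \left(P + s\right)$
$Y{\left(-4,4 \right)} \left(-10\right) = 2 \left(-4\right) \left(-4 + 4\right) \left(-10\right) = 2 \left(-4\right) 0 \left(-10\right) = 0 \left(-10\right) = 0$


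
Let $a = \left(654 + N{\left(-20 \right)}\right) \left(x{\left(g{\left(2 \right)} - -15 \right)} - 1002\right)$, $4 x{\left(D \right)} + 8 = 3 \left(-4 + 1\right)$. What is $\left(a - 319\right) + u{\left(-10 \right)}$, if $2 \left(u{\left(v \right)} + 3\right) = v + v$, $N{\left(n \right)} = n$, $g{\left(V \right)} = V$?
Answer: $- \frac{1276589}{2} \approx -6.3829 \cdot 10^{5}$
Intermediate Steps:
$x{\left(D \right)} = - \frac{17}{4}$ ($x{\left(D \right)} = -2 + \frac{3 \left(-4 + 1\right)}{4} = -2 + \frac{3 \left(-3\right)}{4} = -2 + \frac{1}{4} \left(-9\right) = -2 - \frac{9}{4} = - \frac{17}{4}$)
$u{\left(v \right)} = -3 + v$ ($u{\left(v \right)} = -3 + \frac{v + v}{2} = -3 + \frac{2 v}{2} = -3 + v$)
$a = - \frac{1275925}{2}$ ($a = \left(654 - 20\right) \left(- \frac{17}{4} - 1002\right) = 634 \left(- \frac{4025}{4}\right) = - \frac{1275925}{2} \approx -6.3796 \cdot 10^{5}$)
$\left(a - 319\right) + u{\left(-10 \right)} = \left(- \frac{1275925}{2} - 319\right) - 13 = - \frac{1276563}{2} - 13 = - \frac{1276589}{2}$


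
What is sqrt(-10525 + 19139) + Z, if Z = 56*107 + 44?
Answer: 6036 + sqrt(8614) ≈ 6128.8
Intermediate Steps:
Z = 6036 (Z = 5992 + 44 = 6036)
sqrt(-10525 + 19139) + Z = sqrt(-10525 + 19139) + 6036 = sqrt(8614) + 6036 = 6036 + sqrt(8614)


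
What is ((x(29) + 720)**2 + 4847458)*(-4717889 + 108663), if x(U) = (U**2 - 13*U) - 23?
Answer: -28555901966654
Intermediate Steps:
x(U) = -23 + U**2 - 13*U
((x(29) + 720)**2 + 4847458)*(-4717889 + 108663) = (((-23 + 29**2 - 13*29) + 720)**2 + 4847458)*(-4717889 + 108663) = (((-23 + 841 - 377) + 720)**2 + 4847458)*(-4609226) = ((441 + 720)**2 + 4847458)*(-4609226) = (1161**2 + 4847458)*(-4609226) = (1347921 + 4847458)*(-4609226) = 6195379*(-4609226) = -28555901966654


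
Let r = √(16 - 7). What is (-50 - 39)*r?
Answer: -267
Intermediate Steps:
r = 3 (r = √9 = 3)
(-50 - 39)*r = (-50 - 39)*3 = -89*3 = -267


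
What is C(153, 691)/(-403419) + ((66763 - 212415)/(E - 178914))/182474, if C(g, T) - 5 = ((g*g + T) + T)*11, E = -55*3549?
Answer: -3102710251554668/4589910811302009 ≈ -0.67599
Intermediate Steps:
E = -195195
C(g, T) = 5 + 11*g² + 22*T (C(g, T) = 5 + ((g*g + T) + T)*11 = 5 + ((g² + T) + T)*11 = 5 + ((T + g²) + T)*11 = 5 + (g² + 2*T)*11 = 5 + (11*g² + 22*T) = 5 + 11*g² + 22*T)
C(153, 691)/(-403419) + ((66763 - 212415)/(E - 178914))/182474 = (5 + 11*153² + 22*691)/(-403419) + ((66763 - 212415)/(-195195 - 178914))/182474 = (5 + 11*23409 + 15202)*(-1/403419) - 145652/(-374109)*(1/182474) = (5 + 257499 + 15202)*(-1/403419) - 145652*(-1/374109)*(1/182474) = 272706*(-1/403419) + (145652/374109)*(1/182474) = -90902/134473 + 72826/34132582833 = -3102710251554668/4589910811302009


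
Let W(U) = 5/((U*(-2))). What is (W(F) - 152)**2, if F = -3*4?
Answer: 13271449/576 ≈ 23041.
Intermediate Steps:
F = -12
W(U) = -5/(2*U) (W(U) = 5/((-2*U)) = 5*(-1/(2*U)) = -5/(2*U))
(W(F) - 152)**2 = (-5/2/(-12) - 152)**2 = (-5/2*(-1/12) - 152)**2 = (5/24 - 152)**2 = (-3643/24)**2 = 13271449/576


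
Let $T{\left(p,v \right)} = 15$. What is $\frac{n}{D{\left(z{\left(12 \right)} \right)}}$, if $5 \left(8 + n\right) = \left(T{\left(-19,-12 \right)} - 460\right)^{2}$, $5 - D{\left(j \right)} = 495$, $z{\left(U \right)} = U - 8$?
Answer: $- \frac{39597}{490} \approx -80.81$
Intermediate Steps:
$z{\left(U \right)} = -8 + U$ ($z{\left(U \right)} = U - 8 = -8 + U$)
$D{\left(j \right)} = -490$ ($D{\left(j \right)} = 5 - 495 = -490$)
$n = 39597$ ($n = -8 + \frac{\left(15 - 460\right)^{2}}{5} = -8 + \frac{\left(-445\right)^{2}}{5} = -8 + \frac{1}{5} \cdot 198025 = -8 + 39605 = 39597$)
$\frac{n}{D{\left(z{\left(12 \right)} \right)}} = \frac{39597}{-490} = 39597 \left(- \frac{1}{490}\right) = - \frac{39597}{490}$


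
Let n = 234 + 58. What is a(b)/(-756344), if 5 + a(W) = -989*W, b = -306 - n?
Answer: -591417/756344 ≈ -0.78194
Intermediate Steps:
n = 292
b = -598 (b = -306 - 1*292 = -306 - 292 = -598)
a(W) = -5 - 989*W
a(b)/(-756344) = (-5 - 989*(-598))/(-756344) = (-5 + 591422)*(-1/756344) = 591417*(-1/756344) = -591417/756344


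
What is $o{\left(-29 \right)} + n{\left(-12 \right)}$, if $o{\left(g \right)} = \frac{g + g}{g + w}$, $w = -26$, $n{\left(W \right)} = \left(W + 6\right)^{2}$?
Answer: $\frac{2038}{55} \approx 37.055$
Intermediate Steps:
$n{\left(W \right)} = \left(6 + W\right)^{2}$
$o{\left(g \right)} = \frac{2 g}{-26 + g}$ ($o{\left(g \right)} = \frac{g + g}{g - 26} = \frac{2 g}{-26 + g}$)
$o{\left(-29 \right)} + n{\left(-12 \right)} = 2 \left(-29\right) \frac{1}{-26 - 29} + \left(6 - 12\right)^{2} = 2 \left(-29\right) \frac{1}{-55} + \left(-6\right)^{2} = 2 \left(-29\right) \left(- \frac{1}{55}\right) + 36 = \frac{58}{55} + 36 = \frac{2038}{55}$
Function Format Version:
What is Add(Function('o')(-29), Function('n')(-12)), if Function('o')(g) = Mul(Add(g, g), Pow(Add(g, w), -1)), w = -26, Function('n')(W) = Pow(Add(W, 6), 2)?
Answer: Rational(2038, 55) ≈ 37.055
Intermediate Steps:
Function('n')(W) = Pow(Add(6, W), 2)
Function('o')(g) = Mul(2, g, Pow(Add(-26, g), -1)) (Function('o')(g) = Mul(Add(g, g), Pow(Add(g, -26), -1)) = Mul(Mul(2, g), Pow(Add(-26, g), -1)) = Mul(2, g, Pow(Add(-26, g), -1)))
Add(Function('o')(-29), Function('n')(-12)) = Add(Mul(2, -29, Pow(Add(-26, -29), -1)), Pow(Add(6, -12), 2)) = Add(Mul(2, -29, Pow(-55, -1)), Pow(-6, 2)) = Add(Mul(2, -29, Rational(-1, 55)), 36) = Add(Rational(58, 55), 36) = Rational(2038, 55)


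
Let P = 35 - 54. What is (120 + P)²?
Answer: 10201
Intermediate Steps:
P = -19
(120 + P)² = (120 - 19)² = 101² = 10201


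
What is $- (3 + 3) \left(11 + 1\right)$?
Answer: $-72$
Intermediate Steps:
$- (3 + 3) \left(11 + 1\right) = \left(-1\right) 6 \cdot 12 = \left(-6\right) 12 = -72$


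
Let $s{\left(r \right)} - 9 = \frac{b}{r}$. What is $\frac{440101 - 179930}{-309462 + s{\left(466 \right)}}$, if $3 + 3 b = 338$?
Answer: $- \frac{363719058}{432614959} \approx -0.84075$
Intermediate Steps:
$b = \frac{335}{3}$ ($b = -1 + \frac{1}{3} \cdot 338 = -1 + \frac{338}{3} = \frac{335}{3} \approx 111.67$)
$s{\left(r \right)} = 9 + \frac{335}{3 r}$
$\frac{440101 - 179930}{-309462 + s{\left(466 \right)}} = \frac{440101 - 179930}{-309462 + \left(9 + \frac{335}{3 \cdot 466}\right)} = \frac{260171}{-309462 + \left(9 + \frac{335}{3} \cdot \frac{1}{466}\right)} = \frac{260171}{-309462 + \left(9 + \frac{335}{1398}\right)} = \frac{260171}{-309462 + \frac{12917}{1398}} = \frac{260171}{- \frac{432614959}{1398}} = 260171 \left(- \frac{1398}{432614959}\right) = - \frac{363719058}{432614959}$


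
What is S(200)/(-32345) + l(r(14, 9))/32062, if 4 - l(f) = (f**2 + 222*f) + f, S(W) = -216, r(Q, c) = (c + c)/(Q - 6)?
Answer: -149409253/16592726240 ≈ -0.0090045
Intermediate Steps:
r(Q, c) = 2*c/(-6 + Q) (r(Q, c) = (2*c)/(-6 + Q) = 2*c/(-6 + Q))
l(f) = 4 - f**2 - 223*f (l(f) = 4 - ((f**2 + 222*f) + f) = 4 - (f**2 + 223*f) = 4 + (-f**2 - 223*f) = 4 - f**2 - 223*f)
S(200)/(-32345) + l(r(14, 9))/32062 = -216/(-32345) + (4 - (2*9/(-6 + 14))**2 - 446*9/(-6 + 14))/32062 = -216*(-1/32345) + (4 - (2*9/8)**2 - 446*9/8)*(1/32062) = 216/32345 + (4 - (2*9*(1/8))**2 - 446*9/8)*(1/32062) = 216/32345 + (4 - (9/4)**2 - 223*9/4)*(1/32062) = 216/32345 + (4 - 1*81/16 - 2007/4)*(1/32062) = 216/32345 + (4 - 81/16 - 2007/4)*(1/32062) = 216/32345 - 8045/16*1/32062 = 216/32345 - 8045/512992 = -149409253/16592726240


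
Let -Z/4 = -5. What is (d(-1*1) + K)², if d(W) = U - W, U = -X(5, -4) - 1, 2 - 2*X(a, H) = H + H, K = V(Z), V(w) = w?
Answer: 225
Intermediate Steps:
Z = 20 (Z = -4*(-5) = 20)
K = 20
X(a, H) = 1 - H (X(a, H) = 1 - (H + H)/2 = 1 - H)
U = -6 (U = -(1 - 1*(-4)) - 1 = -(1 + 4) - 1 = -1*5 - 1 = -5 - 1 = -6)
d(W) = -6 - W
(d(-1*1) + K)² = ((-6 - (-1)) + 20)² = ((-6 - 1*(-1)) + 20)² = ((-6 + 1) + 20)² = (-5 + 20)² = 15² = 225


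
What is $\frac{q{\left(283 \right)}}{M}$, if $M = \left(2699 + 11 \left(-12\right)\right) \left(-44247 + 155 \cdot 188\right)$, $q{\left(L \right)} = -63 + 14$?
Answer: $\frac{49}{38779669} \approx 1.2635 \cdot 10^{-6}$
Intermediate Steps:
$q{\left(L \right)} = -49$
$M = -38779669$ ($M = \left(2699 - 132\right) \left(-44247 + 29140\right) = 2567 \left(-15107\right) = -38779669$)
$\frac{q{\left(283 \right)}}{M} = - \frac{49}{-38779669} = \left(-49\right) \left(- \frac{1}{38779669}\right) = \frac{49}{38779669}$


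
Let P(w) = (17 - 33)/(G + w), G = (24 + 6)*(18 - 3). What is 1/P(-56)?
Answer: -197/8 ≈ -24.625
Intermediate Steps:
G = 450 (G = 30*15 = 450)
P(w) = -16/(450 + w) (P(w) = (17 - 33)/(450 + w) = -16/(450 + w))
1/P(-56) = 1/(-16/(450 - 56)) = 1/(-16/394) = 1/(-16*1/394) = 1/(-8/197) = -197/8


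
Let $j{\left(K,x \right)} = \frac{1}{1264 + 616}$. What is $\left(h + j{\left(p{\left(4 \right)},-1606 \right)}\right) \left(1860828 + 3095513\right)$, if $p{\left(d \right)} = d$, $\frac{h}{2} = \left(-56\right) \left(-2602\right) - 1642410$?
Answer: $- \frac{27892227684231339}{1880} \approx -1.4836 \cdot 10^{13}$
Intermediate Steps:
$h = -2993396$ ($h = 2 \left(\left(-56\right) \left(-2602\right) - 1642410\right) = 2 \left(145712 - 1642410\right) = 2 \left(-1496698\right) = -2993396$)
$j{\left(K,x \right)} = \frac{1}{1880}$
$\left(h + j{\left(p{\left(4 \right)},-1606 \right)}\right) \left(1860828 + 3095513\right) = \left(-2993396 + \frac{1}{1880}\right) \left(1860828 + 3095513\right) = \left(- \frac{5627584479}{1880}\right) 4956341 = - \frac{27892227684231339}{1880}$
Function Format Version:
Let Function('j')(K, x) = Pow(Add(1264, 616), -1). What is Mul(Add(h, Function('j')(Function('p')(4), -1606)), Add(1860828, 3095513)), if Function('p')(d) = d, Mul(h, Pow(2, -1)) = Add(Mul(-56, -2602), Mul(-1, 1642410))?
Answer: Rational(-27892227684231339, 1880) ≈ -1.4836e+13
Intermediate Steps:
h = -2993396 (h = Mul(2, Add(Mul(-56, -2602), Mul(-1, 1642410))) = Mul(2, Add(145712, -1642410)) = Mul(2, -1496698) = -2993396)
Function('j')(K, x) = Rational(1, 1880) (Function('j')(K, x) = Pow(1880, -1) = Rational(1, 1880))
Mul(Add(h, Function('j')(Function('p')(4), -1606)), Add(1860828, 3095513)) = Mul(Add(-2993396, Rational(1, 1880)), Add(1860828, 3095513)) = Mul(Rational(-5627584479, 1880), 4956341) = Rational(-27892227684231339, 1880)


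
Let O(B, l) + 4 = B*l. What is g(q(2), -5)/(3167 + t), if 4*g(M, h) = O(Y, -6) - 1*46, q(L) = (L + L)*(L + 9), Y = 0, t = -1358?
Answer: -25/3618 ≈ -0.0069099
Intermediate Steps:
q(L) = 2*L*(9 + L) (q(L) = (2*L)*(9 + L) = 2*L*(9 + L))
O(B, l) = -4 + B*l
g(M, h) = -25/2 (g(M, h) = ((-4 + 0*(-6)) - 1*46)/4 = ((-4 + 0) - 46)/4 = (-4 - 46)/4 = (¼)*(-50) = -25/2)
g(q(2), -5)/(3167 + t) = -25/(2*(3167 - 1358)) = -25/2/1809 = -25/2*1/1809 = -25/3618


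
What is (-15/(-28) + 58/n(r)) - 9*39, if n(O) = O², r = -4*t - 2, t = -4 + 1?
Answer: -244919/700 ≈ -349.88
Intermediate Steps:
t = -3
r = 10 (r = -4*(-3) - 2 = 12 - 2 = 10)
(-15/(-28) + 58/n(r)) - 9*39 = (-15/(-28) + 58/(10²)) - 9*39 = (-15*(-1/28) + 58/100) - 351 = (15/28 + 58*(1/100)) - 351 = (15/28 + 29/50) - 351 = 781/700 - 351 = -244919/700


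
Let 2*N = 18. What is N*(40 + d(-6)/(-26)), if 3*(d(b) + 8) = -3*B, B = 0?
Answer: 4716/13 ≈ 362.77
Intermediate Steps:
d(b) = -8 (d(b) = -8 + (-3*0)/3 = -8 + (⅓)*0 = -8 + 0 = -8)
N = 9 (N = (½)*18 = 9)
N*(40 + d(-6)/(-26)) = 9*(40 - 8/(-26)) = 9*(40 - 8*(-1/26)) = 9*(40 + 4/13) = 9*(524/13) = 4716/13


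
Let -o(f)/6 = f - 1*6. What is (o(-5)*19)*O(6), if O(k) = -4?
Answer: -5016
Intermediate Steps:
o(f) = 36 - 6*f (o(f) = -6*(f - 1*6) = -6*(f - 6) = -6*(-6 + f) = 36 - 6*f)
(o(-5)*19)*O(6) = ((36 - 6*(-5))*19)*(-4) = ((36 + 30)*19)*(-4) = (66*19)*(-4) = 1254*(-4) = -5016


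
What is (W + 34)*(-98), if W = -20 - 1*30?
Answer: 1568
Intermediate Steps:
W = -50 (W = -20 - 30 = -50)
(W + 34)*(-98) = (-50 + 34)*(-98) = -16*(-98) = 1568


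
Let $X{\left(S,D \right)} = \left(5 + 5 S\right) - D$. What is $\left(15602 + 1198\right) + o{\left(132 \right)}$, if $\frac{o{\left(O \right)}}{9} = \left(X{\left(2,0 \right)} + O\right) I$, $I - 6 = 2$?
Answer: $27384$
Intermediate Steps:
$I = 8$ ($I = 6 + 2 = 8$)
$X{\left(S,D \right)} = 5 - D + 5 S$
$o{\left(O \right)} = 1080 + 72 O$ ($o{\left(O \right)} = 9 \left(\left(5 - 0 + 5 \cdot 2\right) + O\right) 8 = 9 \left(\left(5 + 0 + 10\right) + O\right) 8 = 9 \left(15 + O\right) 8 = 9 \left(120 + 8 O\right) = 1080 + 72 O$)
$\left(15602 + 1198\right) + o{\left(132 \right)} = \left(15602 + 1198\right) + \left(1080 + 72 \cdot 132\right) = 16800 + \left(1080 + 9504\right) = 16800 + 10584 = 27384$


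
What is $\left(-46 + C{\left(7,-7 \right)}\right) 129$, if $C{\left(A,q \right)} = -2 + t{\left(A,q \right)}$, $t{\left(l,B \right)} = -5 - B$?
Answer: $-5934$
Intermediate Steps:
$C{\left(A,q \right)} = -7 - q$ ($C{\left(A,q \right)} = -2 - \left(5 + q\right) = -7 - q$)
$\left(-46 + C{\left(7,-7 \right)}\right) 129 = \left(-46 - 0\right) 129 = \left(-46 + \left(-7 + 7\right)\right) 129 = \left(-46 + 0\right) 129 = \left(-46\right) 129 = -5934$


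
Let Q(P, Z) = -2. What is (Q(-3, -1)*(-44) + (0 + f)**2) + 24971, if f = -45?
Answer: 27084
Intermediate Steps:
(Q(-3, -1)*(-44) + (0 + f)**2) + 24971 = (-2*(-44) + (0 - 45)**2) + 24971 = (88 + (-45)**2) + 24971 = (88 + 2025) + 24971 = 2113 + 24971 = 27084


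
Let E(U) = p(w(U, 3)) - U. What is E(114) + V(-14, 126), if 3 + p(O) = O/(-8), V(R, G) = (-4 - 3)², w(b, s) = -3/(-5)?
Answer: -2723/40 ≈ -68.075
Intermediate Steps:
w(b, s) = ⅗ (w(b, s) = -3*(-⅕) = ⅗)
V(R, G) = 49 (V(R, G) = (-7)² = 49)
p(O) = -3 - O/8 (p(O) = -3 + O/(-8) = -3 + O*(-⅛) = -3 - O/8)
E(U) = -123/40 - U (E(U) = (-3 - ⅛*⅗) - U = (-3 - 3/40) - U = -123/40 - U)
E(114) + V(-14, 126) = (-123/40 - 1*114) + 49 = (-123/40 - 114) + 49 = -4683/40 + 49 = -2723/40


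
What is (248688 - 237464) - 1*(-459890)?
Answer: 471114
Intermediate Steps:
(248688 - 237464) - 1*(-459890) = 11224 + 459890 = 471114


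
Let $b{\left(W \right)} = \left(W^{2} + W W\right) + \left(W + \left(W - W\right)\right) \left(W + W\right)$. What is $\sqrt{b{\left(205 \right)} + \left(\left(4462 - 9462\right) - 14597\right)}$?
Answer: $\sqrt{148503} \approx 385.36$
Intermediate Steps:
$b{\left(W \right)} = 4 W^{2}$ ($b{\left(W \right)} = \left(W^{2} + W^{2}\right) + \left(W + 0\right) 2 W = 2 W^{2} + W 2 W = 2 W^{2} + 2 W^{2} = 4 W^{2}$)
$\sqrt{b{\left(205 \right)} + \left(\left(4462 - 9462\right) - 14597\right)} = \sqrt{4 \cdot 205^{2} + \left(\left(4462 - 9462\right) - 14597\right)} = \sqrt{4 \cdot 42025 - 19597} = \sqrt{168100 - 19597} = \sqrt{148503}$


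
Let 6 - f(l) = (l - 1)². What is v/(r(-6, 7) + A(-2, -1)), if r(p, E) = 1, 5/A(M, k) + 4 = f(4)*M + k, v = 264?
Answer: 44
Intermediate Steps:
f(l) = 6 - (-1 + l)² (f(l) = 6 - (l - 1)² = 6 - (-1 + l)²)
A(M, k) = 5/(-4 + k - 3*M) (A(M, k) = 5/(-4 + ((6 - (-1 + 4)²)*M + k)) = 5/(-4 + ((6 - 1*3²)*M + k)) = 5/(-4 + ((6 - 1*9)*M + k)) = 5/(-4 + ((6 - 9)*M + k)) = 5/(-4 + (-3*M + k)) = 5/(-4 + (k - 3*M)) = 5/(-4 + k - 3*M))
v/(r(-6, 7) + A(-2, -1)) = 264/(1 + 5/(-4 - 1 - 3*(-2))) = 264/(1 + 5/(-4 - 1 + 6)) = 264/(1 + 5/1) = 264/(1 + 5*1) = 264/(1 + 5) = 264/6 = 264*(⅙) = 44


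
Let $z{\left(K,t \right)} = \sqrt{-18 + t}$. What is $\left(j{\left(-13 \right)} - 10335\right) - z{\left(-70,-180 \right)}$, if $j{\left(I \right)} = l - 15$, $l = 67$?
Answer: $-10283 - 3 i \sqrt{22} \approx -10283.0 - 14.071 i$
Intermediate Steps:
$j{\left(I \right)} = 52$ ($j{\left(I \right)} = 67 - 15 = 52$)
$\left(j{\left(-13 \right)} - 10335\right) - z{\left(-70,-180 \right)} = \left(52 - 10335\right) - \sqrt{-18 - 180} = -10283 - \sqrt{-198} = -10283 - 3 i \sqrt{22}$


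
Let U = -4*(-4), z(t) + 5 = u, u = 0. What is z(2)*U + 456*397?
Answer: 180952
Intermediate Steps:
z(t) = -5 (z(t) = -5 + 0 = -5)
U = 16
z(2)*U + 456*397 = -5*16 + 456*397 = -80 + 181032 = 180952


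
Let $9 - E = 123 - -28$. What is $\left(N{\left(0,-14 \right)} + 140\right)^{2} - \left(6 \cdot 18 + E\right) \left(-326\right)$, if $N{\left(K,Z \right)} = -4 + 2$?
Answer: $7960$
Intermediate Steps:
$N{\left(K,Z \right)} = -2$
$E = -142$ ($E = 9 - \left(123 - -28\right) = 9 - \left(123 + 28\right) = 9 - 151 = -142$)
$\left(N{\left(0,-14 \right)} + 140\right)^{2} - \left(6 \cdot 18 + E\right) \left(-326\right) = \left(-2 + 140\right)^{2} - \left(6 \cdot 18 - 142\right) \left(-326\right) = 138^{2} - \left(108 - 142\right) \left(-326\right) = 19044 - \left(-34\right) \left(-326\right) = 19044 - 11084 = 7960$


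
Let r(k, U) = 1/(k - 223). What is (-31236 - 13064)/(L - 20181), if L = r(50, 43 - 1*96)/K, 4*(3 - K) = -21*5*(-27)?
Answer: 4327037940/1971195319 ≈ 2.1951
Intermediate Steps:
r(k, U) = 1/(-223 + k)
K = -2823/4 (K = 3 - (-21*5)*(-27)/4 = 3 - (-105)*(-27)/4 = 3 - ¼*2835 = 3 - 2835/4 = -2823/4 ≈ -705.75)
L = 4/488379 (L = 1/((-223 + 50)*(-2823/4)) = -4/2823/(-173) = -1/173*(-4/2823) = 4/488379 ≈ 8.1904e-6)
(-31236 - 13064)/(L - 20181) = (-31236 - 13064)/(4/488379 - 20181) = -44300/(-9855976595/488379) = -44300*(-488379/9855976595) = 4327037940/1971195319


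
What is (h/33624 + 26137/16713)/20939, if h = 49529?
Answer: 189623185/1307426302152 ≈ 0.00014504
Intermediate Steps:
(h/33624 + 26137/16713)/20939 = (49529/33624 + 26137/16713)/20939 = (49529*(1/33624) + 26137*(1/16713))*(1/20939) = (49529/33624 + 26137/16713)*(1/20939) = (189623185/62439768)*(1/20939) = 189623185/1307426302152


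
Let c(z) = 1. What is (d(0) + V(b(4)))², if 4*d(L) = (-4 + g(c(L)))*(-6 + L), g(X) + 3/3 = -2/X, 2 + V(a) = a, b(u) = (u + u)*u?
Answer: 6561/4 ≈ 1640.3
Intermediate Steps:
b(u) = 2*u² (b(u) = (2*u)*u = 2*u²)
V(a) = -2 + a
g(X) = -1 - 2/X
d(L) = 21/2 - 7*L/4 (d(L) = ((-4 + (-2 - 1*1)/1)*(-6 + L))/4 = ((-4 + 1*(-2 - 1))*(-6 + L))/4 = ((-4 + 1*(-3))*(-6 + L))/4 = ((-4 - 3)*(-6 + L))/4 = (-7*(-6 + L))/4 = (42 - 7*L)/4 = 21/2 - 7*L/4)
(d(0) + V(b(4)))² = ((21/2 - 7/4*0) + (-2 + 2*4²))² = ((21/2 + 0) + (-2 + 2*16))² = (21/2 + (-2 + 32))² = (21/2 + 30)² = (81/2)² = 6561/4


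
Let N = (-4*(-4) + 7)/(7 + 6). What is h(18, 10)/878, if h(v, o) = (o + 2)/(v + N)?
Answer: 78/112823 ≈ 0.00069135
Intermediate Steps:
N = 23/13 (N = (16 + 7)/13 = 23*(1/13) = 23/13 ≈ 1.7692)
h(v, o) = (2 + o)/(23/13 + v) (h(v, o) = (o + 2)/(v + 23/13) = (2 + o)/(23/13 + v))
h(18, 10)/878 = (13*(2 + 10)/(23 + 13*18))/878 = (13*12/(23 + 234))*(1/878) = (13*12/257)*(1/878) = (13*(1/257)*12)*(1/878) = (156/257)*(1/878) = 78/112823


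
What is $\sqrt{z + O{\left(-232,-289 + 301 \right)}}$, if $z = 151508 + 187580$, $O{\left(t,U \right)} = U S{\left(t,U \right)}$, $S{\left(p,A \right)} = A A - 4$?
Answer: $4 \sqrt{21298} \approx 583.75$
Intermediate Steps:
$S{\left(p,A \right)} = -4 + A^{2}$ ($S{\left(p,A \right)} = A^{2} - 4 = -4 + A^{2}$)
$O{\left(t,U \right)} = U \left(-4 + U^{2}\right)$
$z = 339088$
$\sqrt{z + O{\left(-232,-289 + 301 \right)}} = \sqrt{339088 + \left(-289 + 301\right) \left(-4 + \left(-289 + 301\right)^{2}\right)} = \sqrt{339088 + 12 \left(-4 + 12^{2}\right)} = \sqrt{339088 + 12 \left(-4 + 144\right)} = \sqrt{339088 + 12 \cdot 140} = \sqrt{339088 + 1680} = \sqrt{340768} = 4 \sqrt{21298}$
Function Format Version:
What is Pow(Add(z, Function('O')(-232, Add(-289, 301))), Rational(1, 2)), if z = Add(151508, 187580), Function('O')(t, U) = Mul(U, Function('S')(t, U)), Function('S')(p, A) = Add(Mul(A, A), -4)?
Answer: Mul(4, Pow(21298, Rational(1, 2))) ≈ 583.75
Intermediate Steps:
Function('S')(p, A) = Add(-4, Pow(A, 2)) (Function('S')(p, A) = Add(Pow(A, 2), -4) = Add(-4, Pow(A, 2)))
Function('O')(t, U) = Mul(U, Add(-4, Pow(U, 2)))
z = 339088
Pow(Add(z, Function('O')(-232, Add(-289, 301))), Rational(1, 2)) = Pow(Add(339088, Mul(Add(-289, 301), Add(-4, Pow(Add(-289, 301), 2)))), Rational(1, 2)) = Pow(Add(339088, Mul(12, Add(-4, Pow(12, 2)))), Rational(1, 2)) = Pow(Add(339088, Mul(12, Add(-4, 144))), Rational(1, 2)) = Pow(Add(339088, Mul(12, 140)), Rational(1, 2)) = Pow(Add(339088, 1680), Rational(1, 2)) = Pow(340768, Rational(1, 2)) = Mul(4, Pow(21298, Rational(1, 2)))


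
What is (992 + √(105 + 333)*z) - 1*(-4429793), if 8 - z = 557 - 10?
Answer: 4430785 - 539*√438 ≈ 4.4195e+6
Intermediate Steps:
z = -539 (z = 8 - (557 - 10) = 8 - 1*547 = 8 - 547 = -539)
(992 + √(105 + 333)*z) - 1*(-4429793) = (992 + √(105 + 333)*(-539)) - 1*(-4429793) = (992 + √438*(-539)) + 4429793 = (992 - 539*√438) + 4429793 = 4430785 - 539*√438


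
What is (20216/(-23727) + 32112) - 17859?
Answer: 338160715/23727 ≈ 14252.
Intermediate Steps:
(20216/(-23727) + 32112) - 17859 = (20216*(-1/23727) + 32112) - 17859 = (-20216/23727 + 32112) - 17859 = 761901208/23727 - 17859 = 338160715/23727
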